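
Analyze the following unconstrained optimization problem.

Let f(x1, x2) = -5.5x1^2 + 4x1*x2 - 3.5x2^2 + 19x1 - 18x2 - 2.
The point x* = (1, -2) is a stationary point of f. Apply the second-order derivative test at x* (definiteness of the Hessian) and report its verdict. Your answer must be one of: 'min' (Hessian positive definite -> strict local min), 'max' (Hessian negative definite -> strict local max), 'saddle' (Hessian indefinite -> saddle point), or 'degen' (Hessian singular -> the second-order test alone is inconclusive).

Compute the Hessian H = grad^2 f:
  H = [[-11, 4], [4, -7]]
Verify stationarity: grad f(x*) = H x* + g = (0, 0).
Eigenvalues of H: -13.4721, -4.5279.
Both eigenvalues < 0, so H is negative definite -> x* is a strict local max.

max


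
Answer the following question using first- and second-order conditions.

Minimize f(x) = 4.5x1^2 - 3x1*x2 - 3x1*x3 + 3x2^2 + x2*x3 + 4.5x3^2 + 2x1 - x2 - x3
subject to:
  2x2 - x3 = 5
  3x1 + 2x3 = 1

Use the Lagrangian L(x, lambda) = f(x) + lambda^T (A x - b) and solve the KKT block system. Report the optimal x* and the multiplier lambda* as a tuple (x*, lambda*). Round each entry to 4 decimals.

Form the Lagrangian:
  L(x, lambda) = (1/2) x^T Q x + c^T x + lambda^T (A x - b)
Stationarity (grad_x L = 0): Q x + c + A^T lambda = 0.
Primal feasibility: A x = b.

This gives the KKT block system:
  [ Q   A^T ] [ x     ]   [-c ]
  [ A    0  ] [ lambda ] = [ b ]

Solving the linear system:
  x*      = (0.6021, 2.2984, -0.4031)
  lambda* = (-5.2907, -0.5775)
  f(x*)   = 13.1699

x* = (0.6021, 2.2984, -0.4031), lambda* = (-5.2907, -0.5775)


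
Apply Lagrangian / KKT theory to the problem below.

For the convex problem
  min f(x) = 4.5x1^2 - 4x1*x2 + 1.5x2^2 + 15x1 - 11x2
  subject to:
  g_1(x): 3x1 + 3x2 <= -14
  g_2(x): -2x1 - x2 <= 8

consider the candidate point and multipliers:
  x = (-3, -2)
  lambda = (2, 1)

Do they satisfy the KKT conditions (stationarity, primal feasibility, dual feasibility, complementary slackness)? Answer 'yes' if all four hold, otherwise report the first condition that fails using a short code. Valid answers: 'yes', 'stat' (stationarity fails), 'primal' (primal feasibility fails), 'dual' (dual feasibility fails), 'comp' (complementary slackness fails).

Gradient of f: grad f(x) = Q x + c = (-4, -5)
Constraint values g_i(x) = a_i^T x - b_i:
  g_1((-3, -2)) = -1
  g_2((-3, -2)) = 0
Stationarity residual: grad f(x) + sum_i lambda_i a_i = (0, 0)
  -> stationarity OK
Primal feasibility (all g_i <= 0): OK
Dual feasibility (all lambda_i >= 0): OK
Complementary slackness (lambda_i * g_i(x) = 0 for all i): FAILS

Verdict: the first failing condition is complementary_slackness -> comp.

comp


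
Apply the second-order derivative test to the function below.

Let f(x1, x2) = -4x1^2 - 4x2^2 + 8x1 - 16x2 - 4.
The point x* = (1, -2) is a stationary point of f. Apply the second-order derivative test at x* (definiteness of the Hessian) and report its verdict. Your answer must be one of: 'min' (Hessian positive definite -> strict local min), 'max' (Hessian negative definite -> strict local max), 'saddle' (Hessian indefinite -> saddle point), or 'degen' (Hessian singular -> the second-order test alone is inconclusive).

Compute the Hessian H = grad^2 f:
  H = [[-8, 0], [0, -8]]
Verify stationarity: grad f(x*) = H x* + g = (0, 0).
Eigenvalues of H: -8, -8.
Both eigenvalues < 0, so H is negative definite -> x* is a strict local max.

max


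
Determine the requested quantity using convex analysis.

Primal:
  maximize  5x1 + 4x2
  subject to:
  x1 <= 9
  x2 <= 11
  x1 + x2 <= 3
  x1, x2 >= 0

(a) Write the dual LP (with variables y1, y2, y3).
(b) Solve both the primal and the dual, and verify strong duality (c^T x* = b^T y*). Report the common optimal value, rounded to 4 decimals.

The standard primal-dual pair for 'max c^T x s.t. A x <= b, x >= 0' is:
  Dual:  min b^T y  s.t.  A^T y >= c,  y >= 0.

So the dual LP is:
  minimize  9y1 + 11y2 + 3y3
  subject to:
    y1 + y3 >= 5
    y2 + y3 >= 4
    y1, y2, y3 >= 0

Solving the primal: x* = (3, 0).
  primal value c^T x* = 15.
Solving the dual: y* = (0, 0, 5).
  dual value b^T y* = 15.
Strong duality: c^T x* = b^T y*. Confirmed.

15


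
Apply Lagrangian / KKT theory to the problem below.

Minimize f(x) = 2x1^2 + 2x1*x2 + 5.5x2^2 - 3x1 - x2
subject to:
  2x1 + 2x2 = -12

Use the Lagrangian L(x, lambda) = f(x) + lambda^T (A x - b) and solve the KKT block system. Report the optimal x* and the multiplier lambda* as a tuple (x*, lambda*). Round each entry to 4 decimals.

Form the Lagrangian:
  L(x, lambda) = (1/2) x^T Q x + c^T x + lambda^T (A x - b)
Stationarity (grad_x L = 0): Q x + c + A^T lambda = 0.
Primal feasibility: A x = b.

This gives the KKT block system:
  [ Q   A^T ] [ x     ]   [-c ]
  [ A    0  ] [ lambda ] = [ b ]

Solving the linear system:
  x*      = (-4.7273, -1.2727)
  lambda* = (12.2273)
  f(x*)   = 81.0909

x* = (-4.7273, -1.2727), lambda* = (12.2273)


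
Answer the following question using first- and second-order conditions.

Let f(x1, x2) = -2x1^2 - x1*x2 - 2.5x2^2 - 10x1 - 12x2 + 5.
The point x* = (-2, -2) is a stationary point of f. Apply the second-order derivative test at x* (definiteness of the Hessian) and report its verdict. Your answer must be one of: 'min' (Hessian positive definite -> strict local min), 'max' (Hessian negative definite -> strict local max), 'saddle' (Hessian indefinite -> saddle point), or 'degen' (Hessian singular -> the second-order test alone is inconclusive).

Compute the Hessian H = grad^2 f:
  H = [[-4, -1], [-1, -5]]
Verify stationarity: grad f(x*) = H x* + g = (0, 0).
Eigenvalues of H: -5.618, -3.382.
Both eigenvalues < 0, so H is negative definite -> x* is a strict local max.

max


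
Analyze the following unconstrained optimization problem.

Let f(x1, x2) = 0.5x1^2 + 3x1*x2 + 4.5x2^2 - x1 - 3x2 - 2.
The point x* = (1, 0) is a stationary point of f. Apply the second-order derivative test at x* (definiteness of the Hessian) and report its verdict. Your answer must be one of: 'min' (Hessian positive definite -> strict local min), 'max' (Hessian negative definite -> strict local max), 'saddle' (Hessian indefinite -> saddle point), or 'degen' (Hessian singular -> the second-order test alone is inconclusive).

Compute the Hessian H = grad^2 f:
  H = [[1, 3], [3, 9]]
Verify stationarity: grad f(x*) = H x* + g = (0, 0).
Eigenvalues of H: 0, 10.
H has a zero eigenvalue (singular; positive semidefinite but not definite), so H is neither positive definite, negative definite, nor indefinite. The second-order test alone is inconclusive -> degen.
(Indeed, f is constant along the null direction of H through x*, so x* is not a strict local extremum.)

degen


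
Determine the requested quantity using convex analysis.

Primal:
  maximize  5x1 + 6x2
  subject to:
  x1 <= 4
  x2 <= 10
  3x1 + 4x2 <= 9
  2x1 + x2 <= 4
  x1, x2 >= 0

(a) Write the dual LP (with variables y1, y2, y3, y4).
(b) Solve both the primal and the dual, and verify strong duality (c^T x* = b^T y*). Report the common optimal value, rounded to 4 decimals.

The standard primal-dual pair for 'max c^T x s.t. A x <= b, x >= 0' is:
  Dual:  min b^T y  s.t.  A^T y >= c,  y >= 0.

So the dual LP is:
  minimize  4y1 + 10y2 + 9y3 + 4y4
  subject to:
    y1 + 3y3 + 2y4 >= 5
    y2 + 4y3 + y4 >= 6
    y1, y2, y3, y4 >= 0

Solving the primal: x* = (1.4, 1.2).
  primal value c^T x* = 14.2.
Solving the dual: y* = (0, 0, 1.4, 0.4).
  dual value b^T y* = 14.2.
Strong duality: c^T x* = b^T y*. Confirmed.

14.2


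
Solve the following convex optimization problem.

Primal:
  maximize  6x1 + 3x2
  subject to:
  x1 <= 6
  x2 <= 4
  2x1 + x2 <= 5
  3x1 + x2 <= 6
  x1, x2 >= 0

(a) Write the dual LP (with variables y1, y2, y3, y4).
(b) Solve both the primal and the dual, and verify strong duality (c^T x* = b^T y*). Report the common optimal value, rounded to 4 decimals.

The standard primal-dual pair for 'max c^T x s.t. A x <= b, x >= 0' is:
  Dual:  min b^T y  s.t.  A^T y >= c,  y >= 0.

So the dual LP is:
  minimize  6y1 + 4y2 + 5y3 + 6y4
  subject to:
    y1 + 2y3 + 3y4 >= 6
    y2 + y3 + y4 >= 3
    y1, y2, y3, y4 >= 0

Solving the primal: x* = (1, 3).
  primal value c^T x* = 15.
Solving the dual: y* = (0, 0, 3, 0).
  dual value b^T y* = 15.
Strong duality: c^T x* = b^T y*. Confirmed.

15


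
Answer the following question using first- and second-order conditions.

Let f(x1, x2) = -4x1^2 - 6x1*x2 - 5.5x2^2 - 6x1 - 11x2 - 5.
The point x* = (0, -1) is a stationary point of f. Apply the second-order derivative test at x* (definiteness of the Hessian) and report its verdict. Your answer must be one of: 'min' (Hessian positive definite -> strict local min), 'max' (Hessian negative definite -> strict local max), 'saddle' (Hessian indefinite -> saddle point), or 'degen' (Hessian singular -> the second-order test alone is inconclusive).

Compute the Hessian H = grad^2 f:
  H = [[-8, -6], [-6, -11]]
Verify stationarity: grad f(x*) = H x* + g = (0, 0).
Eigenvalues of H: -15.6847, -3.3153.
Both eigenvalues < 0, so H is negative definite -> x* is a strict local max.

max


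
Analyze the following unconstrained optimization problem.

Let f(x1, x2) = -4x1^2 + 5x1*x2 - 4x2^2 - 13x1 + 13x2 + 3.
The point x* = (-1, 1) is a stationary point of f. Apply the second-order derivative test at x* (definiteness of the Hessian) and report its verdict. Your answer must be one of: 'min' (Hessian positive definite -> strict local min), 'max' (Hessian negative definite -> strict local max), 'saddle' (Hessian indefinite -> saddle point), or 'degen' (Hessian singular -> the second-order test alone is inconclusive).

Compute the Hessian H = grad^2 f:
  H = [[-8, 5], [5, -8]]
Verify stationarity: grad f(x*) = H x* + g = (0, 0).
Eigenvalues of H: -13, -3.
Both eigenvalues < 0, so H is negative definite -> x* is a strict local max.

max


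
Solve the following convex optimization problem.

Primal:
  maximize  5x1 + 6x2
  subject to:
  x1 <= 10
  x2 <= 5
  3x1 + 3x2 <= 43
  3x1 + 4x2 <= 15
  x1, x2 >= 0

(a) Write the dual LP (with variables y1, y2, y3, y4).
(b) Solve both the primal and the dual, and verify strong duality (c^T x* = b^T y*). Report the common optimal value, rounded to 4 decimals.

The standard primal-dual pair for 'max c^T x s.t. A x <= b, x >= 0' is:
  Dual:  min b^T y  s.t.  A^T y >= c,  y >= 0.

So the dual LP is:
  minimize  10y1 + 5y2 + 43y3 + 15y4
  subject to:
    y1 + 3y3 + 3y4 >= 5
    y2 + 3y3 + 4y4 >= 6
    y1, y2, y3, y4 >= 0

Solving the primal: x* = (5, 0).
  primal value c^T x* = 25.
Solving the dual: y* = (0, 0, 0, 1.6667).
  dual value b^T y* = 25.
Strong duality: c^T x* = b^T y*. Confirmed.

25


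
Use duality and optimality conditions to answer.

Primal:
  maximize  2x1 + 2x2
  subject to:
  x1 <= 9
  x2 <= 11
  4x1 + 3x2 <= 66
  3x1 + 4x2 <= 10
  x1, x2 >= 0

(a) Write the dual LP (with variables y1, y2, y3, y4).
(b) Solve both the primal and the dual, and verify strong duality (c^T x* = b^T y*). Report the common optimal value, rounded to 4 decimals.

The standard primal-dual pair for 'max c^T x s.t. A x <= b, x >= 0' is:
  Dual:  min b^T y  s.t.  A^T y >= c,  y >= 0.

So the dual LP is:
  minimize  9y1 + 11y2 + 66y3 + 10y4
  subject to:
    y1 + 4y3 + 3y4 >= 2
    y2 + 3y3 + 4y4 >= 2
    y1, y2, y3, y4 >= 0

Solving the primal: x* = (3.3333, 0).
  primal value c^T x* = 6.6667.
Solving the dual: y* = (0, 0, 0, 0.6667).
  dual value b^T y* = 6.6667.
Strong duality: c^T x* = b^T y*. Confirmed.

6.6667


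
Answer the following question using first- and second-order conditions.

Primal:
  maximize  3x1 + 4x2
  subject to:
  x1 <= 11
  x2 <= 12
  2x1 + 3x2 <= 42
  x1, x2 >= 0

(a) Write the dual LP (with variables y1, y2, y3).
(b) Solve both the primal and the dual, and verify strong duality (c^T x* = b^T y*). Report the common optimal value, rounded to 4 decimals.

The standard primal-dual pair for 'max c^T x s.t. A x <= b, x >= 0' is:
  Dual:  min b^T y  s.t.  A^T y >= c,  y >= 0.

So the dual LP is:
  minimize  11y1 + 12y2 + 42y3
  subject to:
    y1 + 2y3 >= 3
    y2 + 3y3 >= 4
    y1, y2, y3 >= 0

Solving the primal: x* = (11, 6.6667).
  primal value c^T x* = 59.6667.
Solving the dual: y* = (0.3333, 0, 1.3333).
  dual value b^T y* = 59.6667.
Strong duality: c^T x* = b^T y*. Confirmed.

59.6667


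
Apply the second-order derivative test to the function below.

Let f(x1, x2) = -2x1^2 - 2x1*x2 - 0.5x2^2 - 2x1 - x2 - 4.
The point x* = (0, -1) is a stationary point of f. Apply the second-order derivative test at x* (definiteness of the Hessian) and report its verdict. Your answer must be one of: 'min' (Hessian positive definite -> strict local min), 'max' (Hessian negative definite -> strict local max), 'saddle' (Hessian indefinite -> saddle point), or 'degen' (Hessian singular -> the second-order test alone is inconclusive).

Compute the Hessian H = grad^2 f:
  H = [[-4, -2], [-2, -1]]
Verify stationarity: grad f(x*) = H x* + g = (0, 0).
Eigenvalues of H: -5, 0.
H has a zero eigenvalue (singular; negative semidefinite but not definite), so H is neither positive definite, negative definite, nor indefinite. The second-order test alone is inconclusive -> degen.
(Indeed, f is constant along the null direction of H through x*, so x* is not a strict local extremum.)

degen


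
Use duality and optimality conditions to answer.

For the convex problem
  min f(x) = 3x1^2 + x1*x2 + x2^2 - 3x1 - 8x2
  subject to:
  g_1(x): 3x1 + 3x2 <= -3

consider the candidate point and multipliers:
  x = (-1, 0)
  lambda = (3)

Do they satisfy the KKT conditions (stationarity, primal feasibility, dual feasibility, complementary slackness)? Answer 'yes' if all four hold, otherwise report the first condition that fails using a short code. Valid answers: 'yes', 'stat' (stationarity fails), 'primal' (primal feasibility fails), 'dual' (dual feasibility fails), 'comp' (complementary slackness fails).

Gradient of f: grad f(x) = Q x + c = (-9, -9)
Constraint values g_i(x) = a_i^T x - b_i:
  g_1((-1, 0)) = 0
Stationarity residual: grad f(x) + sum_i lambda_i a_i = (0, 0)
  -> stationarity OK
Primal feasibility (all g_i <= 0): OK
Dual feasibility (all lambda_i >= 0): OK
Complementary slackness (lambda_i * g_i(x) = 0 for all i): OK

Verdict: yes, KKT holds.

yes


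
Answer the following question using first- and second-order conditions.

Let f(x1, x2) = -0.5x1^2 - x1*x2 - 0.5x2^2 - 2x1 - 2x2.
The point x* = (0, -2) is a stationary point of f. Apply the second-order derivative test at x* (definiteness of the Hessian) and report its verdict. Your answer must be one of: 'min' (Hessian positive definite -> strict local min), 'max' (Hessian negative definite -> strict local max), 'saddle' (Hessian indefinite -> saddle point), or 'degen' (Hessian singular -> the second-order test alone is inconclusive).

Compute the Hessian H = grad^2 f:
  H = [[-1, -1], [-1, -1]]
Verify stationarity: grad f(x*) = H x* + g = (0, 0).
Eigenvalues of H: -2, 0.
H has a zero eigenvalue (singular; negative semidefinite but not definite), so H is neither positive definite, negative definite, nor indefinite. The second-order test alone is inconclusive -> degen.
(Indeed, f is constant along the null direction of H through x*, so x* is not a strict local extremum.)

degen


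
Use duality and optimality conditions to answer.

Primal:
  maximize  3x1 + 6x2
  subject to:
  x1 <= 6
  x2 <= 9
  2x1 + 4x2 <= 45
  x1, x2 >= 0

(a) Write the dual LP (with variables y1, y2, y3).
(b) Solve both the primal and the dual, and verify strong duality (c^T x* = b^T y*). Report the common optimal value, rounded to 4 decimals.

The standard primal-dual pair for 'max c^T x s.t. A x <= b, x >= 0' is:
  Dual:  min b^T y  s.t.  A^T y >= c,  y >= 0.

So the dual LP is:
  minimize  6y1 + 9y2 + 45y3
  subject to:
    y1 + 2y3 >= 3
    y2 + 4y3 >= 6
    y1, y2, y3 >= 0

Solving the primal: x* = (4.5, 9).
  primal value c^T x* = 67.5.
Solving the dual: y* = (0, 0, 1.5).
  dual value b^T y* = 67.5.
Strong duality: c^T x* = b^T y*. Confirmed.

67.5


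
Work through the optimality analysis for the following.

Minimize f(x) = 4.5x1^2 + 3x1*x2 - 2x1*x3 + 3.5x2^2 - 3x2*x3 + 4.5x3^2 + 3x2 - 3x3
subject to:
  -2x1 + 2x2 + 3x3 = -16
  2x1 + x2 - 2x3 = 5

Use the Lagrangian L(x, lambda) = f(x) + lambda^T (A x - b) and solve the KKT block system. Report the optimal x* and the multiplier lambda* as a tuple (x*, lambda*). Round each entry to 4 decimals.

Form the Lagrangian:
  L(x, lambda) = (1/2) x^T Q x + c^T x + lambda^T (A x - b)
Stationarity (grad_x L = 0): Q x + c + A^T lambda = 0.
Primal feasibility: A x = b.

This gives the KKT block system:
  [ Q   A^T ] [ x     ]   [-c ]
  [ A    0  ] [ lambda ] = [ b ]

Solving the linear system:
  x*      = (1.9201, -2.9772, -2.0685)
  lambda* = (4.0392, -2.2039)
  f(x*)   = 36.46

x* = (1.9201, -2.9772, -2.0685), lambda* = (4.0392, -2.2039)


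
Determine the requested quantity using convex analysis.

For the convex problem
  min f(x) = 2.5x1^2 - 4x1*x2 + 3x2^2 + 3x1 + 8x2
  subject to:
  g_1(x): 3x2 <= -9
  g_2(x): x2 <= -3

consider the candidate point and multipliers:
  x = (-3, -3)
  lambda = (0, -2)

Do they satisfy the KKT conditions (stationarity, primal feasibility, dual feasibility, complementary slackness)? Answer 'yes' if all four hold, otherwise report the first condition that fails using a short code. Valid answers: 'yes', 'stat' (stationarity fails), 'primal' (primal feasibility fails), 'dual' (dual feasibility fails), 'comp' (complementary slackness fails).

Gradient of f: grad f(x) = Q x + c = (0, 2)
Constraint values g_i(x) = a_i^T x - b_i:
  g_1((-3, -3)) = 0
  g_2((-3, -3)) = 0
Stationarity residual: grad f(x) + sum_i lambda_i a_i = (0, 0)
  -> stationarity OK
Primal feasibility (all g_i <= 0): OK
Dual feasibility (all lambda_i >= 0): FAILS
Complementary slackness (lambda_i * g_i(x) = 0 for all i): OK

Verdict: the first failing condition is dual_feasibility -> dual.

dual


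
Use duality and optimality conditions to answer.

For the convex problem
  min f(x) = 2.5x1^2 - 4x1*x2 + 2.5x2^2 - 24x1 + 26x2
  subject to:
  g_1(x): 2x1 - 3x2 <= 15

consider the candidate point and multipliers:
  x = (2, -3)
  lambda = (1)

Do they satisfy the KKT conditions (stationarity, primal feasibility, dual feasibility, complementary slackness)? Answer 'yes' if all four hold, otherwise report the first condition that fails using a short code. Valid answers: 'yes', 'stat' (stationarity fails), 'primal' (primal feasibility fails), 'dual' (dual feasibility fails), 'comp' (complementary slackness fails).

Gradient of f: grad f(x) = Q x + c = (-2, 3)
Constraint values g_i(x) = a_i^T x - b_i:
  g_1((2, -3)) = -2
Stationarity residual: grad f(x) + sum_i lambda_i a_i = (0, 0)
  -> stationarity OK
Primal feasibility (all g_i <= 0): OK
Dual feasibility (all lambda_i >= 0): OK
Complementary slackness (lambda_i * g_i(x) = 0 for all i): FAILS

Verdict: the first failing condition is complementary_slackness -> comp.

comp


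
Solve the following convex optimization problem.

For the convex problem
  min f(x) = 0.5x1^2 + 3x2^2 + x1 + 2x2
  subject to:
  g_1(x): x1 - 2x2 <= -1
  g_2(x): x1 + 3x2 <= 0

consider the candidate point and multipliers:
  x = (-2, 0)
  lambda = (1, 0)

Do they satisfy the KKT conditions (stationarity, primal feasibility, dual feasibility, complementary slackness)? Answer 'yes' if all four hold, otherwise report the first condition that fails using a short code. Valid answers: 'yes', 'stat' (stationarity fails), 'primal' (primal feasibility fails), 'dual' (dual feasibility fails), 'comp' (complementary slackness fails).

Gradient of f: grad f(x) = Q x + c = (-1, 2)
Constraint values g_i(x) = a_i^T x - b_i:
  g_1((-2, 0)) = -1
  g_2((-2, 0)) = -2
Stationarity residual: grad f(x) + sum_i lambda_i a_i = (0, 0)
  -> stationarity OK
Primal feasibility (all g_i <= 0): OK
Dual feasibility (all lambda_i >= 0): OK
Complementary slackness (lambda_i * g_i(x) = 0 for all i): FAILS

Verdict: the first failing condition is complementary_slackness -> comp.

comp


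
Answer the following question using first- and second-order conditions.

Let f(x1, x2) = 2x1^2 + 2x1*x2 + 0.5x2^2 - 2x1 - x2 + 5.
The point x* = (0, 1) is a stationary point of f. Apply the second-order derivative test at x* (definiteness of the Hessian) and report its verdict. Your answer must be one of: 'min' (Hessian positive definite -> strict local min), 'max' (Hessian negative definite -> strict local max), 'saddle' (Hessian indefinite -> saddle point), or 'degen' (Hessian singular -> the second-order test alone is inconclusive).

Compute the Hessian H = grad^2 f:
  H = [[4, 2], [2, 1]]
Verify stationarity: grad f(x*) = H x* + g = (0, 0).
Eigenvalues of H: 0, 5.
H has a zero eigenvalue (singular; positive semidefinite but not definite), so H is neither positive definite, negative definite, nor indefinite. The second-order test alone is inconclusive -> degen.
(Indeed, f is constant along the null direction of H through x*, so x* is not a strict local extremum.)

degen


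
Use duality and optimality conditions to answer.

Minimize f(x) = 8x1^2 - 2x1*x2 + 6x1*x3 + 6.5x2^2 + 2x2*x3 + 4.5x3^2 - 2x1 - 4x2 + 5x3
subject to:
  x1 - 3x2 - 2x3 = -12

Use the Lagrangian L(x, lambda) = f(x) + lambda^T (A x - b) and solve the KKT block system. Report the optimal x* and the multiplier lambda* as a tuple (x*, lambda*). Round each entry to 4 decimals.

Form the Lagrangian:
  L(x, lambda) = (1/2) x^T Q x + c^T x + lambda^T (A x - b)
Stationarity (grad_x L = 0): Q x + c + A^T lambda = 0.
Primal feasibility: A x = b.

This gives the KKT block system:
  [ Q   A^T ] [ x     ]   [-c ]
  [ A    0  ] [ lambda ] = [ b ]

Solving the linear system:
  x*      = (-1.0046, 2.3366, 1.9928)
  lambda* = (10.7903)
  f(x*)   = 66.0549

x* = (-1.0046, 2.3366, 1.9928), lambda* = (10.7903)


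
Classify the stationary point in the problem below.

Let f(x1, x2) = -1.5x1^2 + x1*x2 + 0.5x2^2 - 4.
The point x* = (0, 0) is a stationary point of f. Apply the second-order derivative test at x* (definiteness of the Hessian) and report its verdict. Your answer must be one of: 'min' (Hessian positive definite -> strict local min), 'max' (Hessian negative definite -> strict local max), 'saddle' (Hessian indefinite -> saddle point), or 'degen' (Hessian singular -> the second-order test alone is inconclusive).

Compute the Hessian H = grad^2 f:
  H = [[-3, 1], [1, 1]]
Verify stationarity: grad f(x*) = H x* + g = (0, 0).
Eigenvalues of H: -3.2361, 1.2361.
Eigenvalues have mixed signs, so H is indefinite -> x* is a saddle point.

saddle


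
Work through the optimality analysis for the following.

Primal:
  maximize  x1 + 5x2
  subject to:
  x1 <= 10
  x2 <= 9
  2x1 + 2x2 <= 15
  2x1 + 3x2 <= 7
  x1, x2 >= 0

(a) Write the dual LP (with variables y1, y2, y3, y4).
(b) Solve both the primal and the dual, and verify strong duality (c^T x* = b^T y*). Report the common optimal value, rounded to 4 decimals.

The standard primal-dual pair for 'max c^T x s.t. A x <= b, x >= 0' is:
  Dual:  min b^T y  s.t.  A^T y >= c,  y >= 0.

So the dual LP is:
  minimize  10y1 + 9y2 + 15y3 + 7y4
  subject to:
    y1 + 2y3 + 2y4 >= 1
    y2 + 2y3 + 3y4 >= 5
    y1, y2, y3, y4 >= 0

Solving the primal: x* = (0, 2.3333).
  primal value c^T x* = 11.6667.
Solving the dual: y* = (0, 0, 0, 1.6667).
  dual value b^T y* = 11.6667.
Strong duality: c^T x* = b^T y*. Confirmed.

11.6667


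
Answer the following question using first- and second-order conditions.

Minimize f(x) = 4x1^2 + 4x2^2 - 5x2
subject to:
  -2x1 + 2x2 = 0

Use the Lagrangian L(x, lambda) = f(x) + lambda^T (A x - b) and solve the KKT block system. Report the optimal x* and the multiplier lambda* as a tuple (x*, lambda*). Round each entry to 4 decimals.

Form the Lagrangian:
  L(x, lambda) = (1/2) x^T Q x + c^T x + lambda^T (A x - b)
Stationarity (grad_x L = 0): Q x + c + A^T lambda = 0.
Primal feasibility: A x = b.

This gives the KKT block system:
  [ Q   A^T ] [ x     ]   [-c ]
  [ A    0  ] [ lambda ] = [ b ]

Solving the linear system:
  x*      = (0.3125, 0.3125)
  lambda* = (1.25)
  f(x*)   = -0.7812

x* = (0.3125, 0.3125), lambda* = (1.25)


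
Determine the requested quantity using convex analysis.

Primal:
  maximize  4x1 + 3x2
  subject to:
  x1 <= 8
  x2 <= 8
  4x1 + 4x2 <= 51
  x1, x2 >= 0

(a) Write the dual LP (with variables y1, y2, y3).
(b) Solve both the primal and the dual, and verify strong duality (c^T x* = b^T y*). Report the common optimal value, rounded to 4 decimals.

The standard primal-dual pair for 'max c^T x s.t. A x <= b, x >= 0' is:
  Dual:  min b^T y  s.t.  A^T y >= c,  y >= 0.

So the dual LP is:
  minimize  8y1 + 8y2 + 51y3
  subject to:
    y1 + 4y3 >= 4
    y2 + 4y3 >= 3
    y1, y2, y3 >= 0

Solving the primal: x* = (8, 4.75).
  primal value c^T x* = 46.25.
Solving the dual: y* = (1, 0, 0.75).
  dual value b^T y* = 46.25.
Strong duality: c^T x* = b^T y*. Confirmed.

46.25


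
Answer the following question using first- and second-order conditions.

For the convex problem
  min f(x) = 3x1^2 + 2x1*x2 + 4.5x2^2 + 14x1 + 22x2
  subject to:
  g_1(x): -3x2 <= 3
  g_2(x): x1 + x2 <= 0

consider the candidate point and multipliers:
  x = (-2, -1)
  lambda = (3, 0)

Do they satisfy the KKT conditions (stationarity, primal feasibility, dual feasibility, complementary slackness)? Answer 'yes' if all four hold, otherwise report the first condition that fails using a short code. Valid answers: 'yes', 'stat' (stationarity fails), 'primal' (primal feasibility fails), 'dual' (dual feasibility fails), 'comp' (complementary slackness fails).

Gradient of f: grad f(x) = Q x + c = (0, 9)
Constraint values g_i(x) = a_i^T x - b_i:
  g_1((-2, -1)) = 0
  g_2((-2, -1)) = -3
Stationarity residual: grad f(x) + sum_i lambda_i a_i = (0, 0)
  -> stationarity OK
Primal feasibility (all g_i <= 0): OK
Dual feasibility (all lambda_i >= 0): OK
Complementary slackness (lambda_i * g_i(x) = 0 for all i): OK

Verdict: yes, KKT holds.

yes


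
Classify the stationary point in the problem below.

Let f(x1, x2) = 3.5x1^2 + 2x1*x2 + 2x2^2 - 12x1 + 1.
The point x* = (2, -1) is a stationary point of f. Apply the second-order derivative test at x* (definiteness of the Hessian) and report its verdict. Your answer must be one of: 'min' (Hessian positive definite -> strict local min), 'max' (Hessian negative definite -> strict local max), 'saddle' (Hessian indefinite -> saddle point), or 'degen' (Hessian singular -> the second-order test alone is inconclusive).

Compute the Hessian H = grad^2 f:
  H = [[7, 2], [2, 4]]
Verify stationarity: grad f(x*) = H x* + g = (0, 0).
Eigenvalues of H: 3, 8.
Both eigenvalues > 0, so H is positive definite -> x* is a strict local min.

min


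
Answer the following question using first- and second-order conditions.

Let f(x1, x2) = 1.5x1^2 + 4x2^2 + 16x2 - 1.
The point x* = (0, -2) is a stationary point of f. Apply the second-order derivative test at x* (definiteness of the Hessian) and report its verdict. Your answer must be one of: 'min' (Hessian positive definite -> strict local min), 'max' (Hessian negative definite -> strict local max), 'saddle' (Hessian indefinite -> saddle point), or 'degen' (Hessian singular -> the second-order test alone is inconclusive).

Compute the Hessian H = grad^2 f:
  H = [[3, 0], [0, 8]]
Verify stationarity: grad f(x*) = H x* + g = (0, 0).
Eigenvalues of H: 3, 8.
Both eigenvalues > 0, so H is positive definite -> x* is a strict local min.

min


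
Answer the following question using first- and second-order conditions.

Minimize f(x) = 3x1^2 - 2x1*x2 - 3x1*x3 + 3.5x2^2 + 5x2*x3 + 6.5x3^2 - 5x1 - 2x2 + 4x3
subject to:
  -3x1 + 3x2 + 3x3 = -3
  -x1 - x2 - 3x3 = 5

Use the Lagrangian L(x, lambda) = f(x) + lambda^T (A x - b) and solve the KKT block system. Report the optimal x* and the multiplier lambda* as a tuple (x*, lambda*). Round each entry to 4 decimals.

Form the Lagrangian:
  L(x, lambda) = (1/2) x^T Q x + c^T x + lambda^T (A x - b)
Stationarity (grad_x L = 0): Q x + c + A^T lambda = 0.
Primal feasibility: A x = b.

This gives the KKT block system:
  [ Q   A^T ] [ x     ]   [-c ]
  [ A    0  ] [ lambda ] = [ b ]

Solving the linear system:
  x*      = (-0.24, 0.52, -1.76)
  lambda* = (0.7467, -4.44)
  f(x*)   = 8.78

x* = (-0.24, 0.52, -1.76), lambda* = (0.7467, -4.44)


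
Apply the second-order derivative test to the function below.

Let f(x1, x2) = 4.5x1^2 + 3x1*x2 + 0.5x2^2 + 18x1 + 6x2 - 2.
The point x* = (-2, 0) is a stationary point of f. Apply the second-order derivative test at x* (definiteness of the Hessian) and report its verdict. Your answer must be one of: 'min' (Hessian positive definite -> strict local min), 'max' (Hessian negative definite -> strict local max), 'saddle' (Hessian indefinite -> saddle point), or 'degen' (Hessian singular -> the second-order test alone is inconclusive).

Compute the Hessian H = grad^2 f:
  H = [[9, 3], [3, 1]]
Verify stationarity: grad f(x*) = H x* + g = (0, 0).
Eigenvalues of H: 0, 10.
H has a zero eigenvalue (singular; positive semidefinite but not definite), so H is neither positive definite, negative definite, nor indefinite. The second-order test alone is inconclusive -> degen.
(Indeed, f is constant along the null direction of H through x*, so x* is not a strict local extremum.)

degen


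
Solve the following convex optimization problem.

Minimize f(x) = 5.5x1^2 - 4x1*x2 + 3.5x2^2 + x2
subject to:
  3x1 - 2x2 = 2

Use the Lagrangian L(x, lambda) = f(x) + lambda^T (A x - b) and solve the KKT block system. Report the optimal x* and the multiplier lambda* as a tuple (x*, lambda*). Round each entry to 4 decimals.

Form the Lagrangian:
  L(x, lambda) = (1/2) x^T Q x + c^T x + lambda^T (A x - b)
Stationarity (grad_x L = 0): Q x + c + A^T lambda = 0.
Primal feasibility: A x = b.

This gives the KKT block system:
  [ Q   A^T ] [ x     ]   [-c ]
  [ A    0  ] [ lambda ] = [ b ]

Solving the linear system:
  x*      = (0.339, -0.4915)
  lambda* = (-1.8983)
  f(x*)   = 1.6525

x* = (0.339, -0.4915), lambda* = (-1.8983)


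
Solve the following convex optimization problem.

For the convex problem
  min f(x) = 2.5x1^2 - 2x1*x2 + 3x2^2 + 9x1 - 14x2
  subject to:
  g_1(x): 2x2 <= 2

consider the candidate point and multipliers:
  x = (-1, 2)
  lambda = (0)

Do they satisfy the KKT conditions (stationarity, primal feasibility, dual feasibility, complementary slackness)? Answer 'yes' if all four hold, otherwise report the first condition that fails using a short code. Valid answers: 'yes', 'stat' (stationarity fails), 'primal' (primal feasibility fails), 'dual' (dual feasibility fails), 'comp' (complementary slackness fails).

Gradient of f: grad f(x) = Q x + c = (0, 0)
Constraint values g_i(x) = a_i^T x - b_i:
  g_1((-1, 2)) = 2
Stationarity residual: grad f(x) + sum_i lambda_i a_i = (0, 0)
  -> stationarity OK
Primal feasibility (all g_i <= 0): FAILS
Dual feasibility (all lambda_i >= 0): OK
Complementary slackness (lambda_i * g_i(x) = 0 for all i): OK

Verdict: the first failing condition is primal_feasibility -> primal.

primal


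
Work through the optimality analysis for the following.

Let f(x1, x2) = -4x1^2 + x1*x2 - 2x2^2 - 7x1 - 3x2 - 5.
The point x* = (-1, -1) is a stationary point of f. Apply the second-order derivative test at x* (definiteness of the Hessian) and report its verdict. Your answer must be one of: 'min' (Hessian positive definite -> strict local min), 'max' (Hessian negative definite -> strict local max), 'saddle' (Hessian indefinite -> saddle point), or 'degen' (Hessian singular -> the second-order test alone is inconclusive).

Compute the Hessian H = grad^2 f:
  H = [[-8, 1], [1, -4]]
Verify stationarity: grad f(x*) = H x* + g = (0, 0).
Eigenvalues of H: -8.2361, -3.7639.
Both eigenvalues < 0, so H is negative definite -> x* is a strict local max.

max


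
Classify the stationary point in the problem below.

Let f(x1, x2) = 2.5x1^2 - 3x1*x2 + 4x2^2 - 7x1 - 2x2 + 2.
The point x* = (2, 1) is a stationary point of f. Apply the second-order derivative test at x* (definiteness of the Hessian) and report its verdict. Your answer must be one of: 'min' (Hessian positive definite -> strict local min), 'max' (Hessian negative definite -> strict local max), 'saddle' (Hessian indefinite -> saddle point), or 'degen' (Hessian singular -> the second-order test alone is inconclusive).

Compute the Hessian H = grad^2 f:
  H = [[5, -3], [-3, 8]]
Verify stationarity: grad f(x*) = H x* + g = (0, 0).
Eigenvalues of H: 3.1459, 9.8541.
Both eigenvalues > 0, so H is positive definite -> x* is a strict local min.

min


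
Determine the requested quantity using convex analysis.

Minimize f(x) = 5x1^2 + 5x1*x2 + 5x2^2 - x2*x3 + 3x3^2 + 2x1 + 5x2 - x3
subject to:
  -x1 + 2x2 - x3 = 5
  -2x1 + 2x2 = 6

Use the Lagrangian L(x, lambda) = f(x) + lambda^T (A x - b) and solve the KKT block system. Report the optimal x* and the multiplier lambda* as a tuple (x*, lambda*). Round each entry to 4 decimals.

Form the Lagrangian:
  L(x, lambda) = (1/2) x^T Q x + c^T x + lambda^T (A x - b)
Stationarity (grad_x L = 0): Q x + c + A^T lambda = 0.
Primal feasibility: A x = b.

This gives the KKT block system:
  [ Q   A^T ] [ x     ]   [-c ]
  [ A    0  ] [ lambda ] = [ b ]

Solving the linear system:
  x*      = (-1.5588, 1.4412, -0.5588)
  lambda* = (-5.7941, -0.2941)
  f(x*)   = 17.6912

x* = (-1.5588, 1.4412, -0.5588), lambda* = (-5.7941, -0.2941)


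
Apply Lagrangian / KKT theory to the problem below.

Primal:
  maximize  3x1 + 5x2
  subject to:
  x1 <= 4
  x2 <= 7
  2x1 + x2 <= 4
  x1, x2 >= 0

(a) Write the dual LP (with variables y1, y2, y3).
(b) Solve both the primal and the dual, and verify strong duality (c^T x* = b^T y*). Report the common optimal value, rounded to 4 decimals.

The standard primal-dual pair for 'max c^T x s.t. A x <= b, x >= 0' is:
  Dual:  min b^T y  s.t.  A^T y >= c,  y >= 0.

So the dual LP is:
  minimize  4y1 + 7y2 + 4y3
  subject to:
    y1 + 2y3 >= 3
    y2 + y3 >= 5
    y1, y2, y3 >= 0

Solving the primal: x* = (0, 4).
  primal value c^T x* = 20.
Solving the dual: y* = (0, 0, 5).
  dual value b^T y* = 20.
Strong duality: c^T x* = b^T y*. Confirmed.

20


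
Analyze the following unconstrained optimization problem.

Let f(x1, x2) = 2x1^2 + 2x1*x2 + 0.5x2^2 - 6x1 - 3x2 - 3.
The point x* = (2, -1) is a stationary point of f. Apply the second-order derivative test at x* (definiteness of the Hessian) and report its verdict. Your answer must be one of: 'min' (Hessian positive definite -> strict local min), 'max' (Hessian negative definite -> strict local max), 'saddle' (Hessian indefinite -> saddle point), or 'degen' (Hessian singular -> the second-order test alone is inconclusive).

Compute the Hessian H = grad^2 f:
  H = [[4, 2], [2, 1]]
Verify stationarity: grad f(x*) = H x* + g = (0, 0).
Eigenvalues of H: 0, 5.
H has a zero eigenvalue (singular; positive semidefinite but not definite), so H is neither positive definite, negative definite, nor indefinite. The second-order test alone is inconclusive -> degen.
(Indeed, f is constant along the null direction of H through x*, so x* is not a strict local extremum.)

degen


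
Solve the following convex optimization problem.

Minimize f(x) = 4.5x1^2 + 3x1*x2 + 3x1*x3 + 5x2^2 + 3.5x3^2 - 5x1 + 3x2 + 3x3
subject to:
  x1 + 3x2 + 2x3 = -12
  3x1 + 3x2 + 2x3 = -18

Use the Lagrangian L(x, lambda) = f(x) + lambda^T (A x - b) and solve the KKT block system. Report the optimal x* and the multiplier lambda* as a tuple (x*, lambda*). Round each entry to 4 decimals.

Form the Lagrangian:
  L(x, lambda) = (1/2) x^T Q x + c^T x + lambda^T (A x - b)
Stationarity (grad_x L = 0): Q x + c + A^T lambda = 0.
Primal feasibility: A x = b.

This gives the KKT block system:
  [ Q   A^T ] [ x     ]   [-c ]
  [ A    0  ] [ lambda ] = [ b ]

Solving the linear system:
  x*      = (-3, -1.9515, -1.5728)
  lambda* = (-8.5291, 17.034)
  f(x*)   = 104.3447

x* = (-3, -1.9515, -1.5728), lambda* = (-8.5291, 17.034)


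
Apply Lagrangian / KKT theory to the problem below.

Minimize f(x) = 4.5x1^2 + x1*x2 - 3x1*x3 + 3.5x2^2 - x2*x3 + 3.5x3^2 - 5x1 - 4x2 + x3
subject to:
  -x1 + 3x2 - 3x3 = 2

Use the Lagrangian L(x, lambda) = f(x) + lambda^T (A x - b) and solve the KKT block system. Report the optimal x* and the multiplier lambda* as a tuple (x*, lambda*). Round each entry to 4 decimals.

Form the Lagrangian:
  L(x, lambda) = (1/2) x^T Q x + c^T x + lambda^T (A x - b)
Stationarity (grad_x L = 0): Q x + c + A^T lambda = 0.
Primal feasibility: A x = b.

This gives the KKT block system:
  [ Q   A^T ] [ x     ]   [-c ]
  [ A    0  ] [ lambda ] = [ b ]

Solving the linear system:
  x*      = (0.3936, 0.7145, -0.0833)
  lambda* = (-0.4929)
  f(x*)   = -1.9619

x* = (0.3936, 0.7145, -0.0833), lambda* = (-0.4929)


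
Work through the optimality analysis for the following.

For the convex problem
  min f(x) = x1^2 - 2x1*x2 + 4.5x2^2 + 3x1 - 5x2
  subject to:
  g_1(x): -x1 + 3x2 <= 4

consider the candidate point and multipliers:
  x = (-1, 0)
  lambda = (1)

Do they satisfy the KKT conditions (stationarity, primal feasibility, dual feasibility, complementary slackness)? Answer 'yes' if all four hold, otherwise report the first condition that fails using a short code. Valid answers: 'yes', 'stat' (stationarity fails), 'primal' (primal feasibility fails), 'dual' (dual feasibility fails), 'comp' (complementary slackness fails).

Gradient of f: grad f(x) = Q x + c = (1, -3)
Constraint values g_i(x) = a_i^T x - b_i:
  g_1((-1, 0)) = -3
Stationarity residual: grad f(x) + sum_i lambda_i a_i = (0, 0)
  -> stationarity OK
Primal feasibility (all g_i <= 0): OK
Dual feasibility (all lambda_i >= 0): OK
Complementary slackness (lambda_i * g_i(x) = 0 for all i): FAILS

Verdict: the first failing condition is complementary_slackness -> comp.

comp


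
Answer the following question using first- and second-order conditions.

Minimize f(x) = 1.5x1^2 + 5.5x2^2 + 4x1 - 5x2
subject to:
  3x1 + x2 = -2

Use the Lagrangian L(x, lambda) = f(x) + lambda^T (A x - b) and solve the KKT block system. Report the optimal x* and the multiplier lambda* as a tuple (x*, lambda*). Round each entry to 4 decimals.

Form the Lagrangian:
  L(x, lambda) = (1/2) x^T Q x + c^T x + lambda^T (A x - b)
Stationarity (grad_x L = 0): Q x + c + A^T lambda = 0.
Primal feasibility: A x = b.

This gives the KKT block system:
  [ Q   A^T ] [ x     ]   [-c ]
  [ A    0  ] [ lambda ] = [ b ]

Solving the linear system:
  x*      = (-0.8333, 0.5)
  lambda* = (-0.5)
  f(x*)   = -3.4167

x* = (-0.8333, 0.5), lambda* = (-0.5)


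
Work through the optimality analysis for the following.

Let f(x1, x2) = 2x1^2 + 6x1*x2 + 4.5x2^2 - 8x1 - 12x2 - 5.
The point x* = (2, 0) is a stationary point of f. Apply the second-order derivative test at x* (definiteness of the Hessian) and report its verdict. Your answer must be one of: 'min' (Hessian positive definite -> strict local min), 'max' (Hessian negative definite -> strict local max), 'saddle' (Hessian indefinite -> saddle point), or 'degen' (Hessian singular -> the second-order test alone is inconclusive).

Compute the Hessian H = grad^2 f:
  H = [[4, 6], [6, 9]]
Verify stationarity: grad f(x*) = H x* + g = (0, 0).
Eigenvalues of H: 0, 13.
H has a zero eigenvalue (singular; positive semidefinite but not definite), so H is neither positive definite, negative definite, nor indefinite. The second-order test alone is inconclusive -> degen.
(Indeed, f is constant along the null direction of H through x*, so x* is not a strict local extremum.)

degen


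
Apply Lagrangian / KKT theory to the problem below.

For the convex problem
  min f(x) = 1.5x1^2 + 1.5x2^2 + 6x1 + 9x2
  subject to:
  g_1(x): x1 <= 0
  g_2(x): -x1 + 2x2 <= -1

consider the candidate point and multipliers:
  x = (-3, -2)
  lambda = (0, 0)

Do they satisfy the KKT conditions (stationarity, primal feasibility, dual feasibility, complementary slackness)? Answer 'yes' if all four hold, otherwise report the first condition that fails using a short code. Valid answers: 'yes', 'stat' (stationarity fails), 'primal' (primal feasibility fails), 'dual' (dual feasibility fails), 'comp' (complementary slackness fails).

Gradient of f: grad f(x) = Q x + c = (-3, 3)
Constraint values g_i(x) = a_i^T x - b_i:
  g_1((-3, -2)) = -3
  g_2((-3, -2)) = 0
Stationarity residual: grad f(x) + sum_i lambda_i a_i = (-3, 3)
  -> stationarity FAILS
Primal feasibility (all g_i <= 0): OK
Dual feasibility (all lambda_i >= 0): OK
Complementary slackness (lambda_i * g_i(x) = 0 for all i): OK

Verdict: the first failing condition is stationarity -> stat.

stat
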